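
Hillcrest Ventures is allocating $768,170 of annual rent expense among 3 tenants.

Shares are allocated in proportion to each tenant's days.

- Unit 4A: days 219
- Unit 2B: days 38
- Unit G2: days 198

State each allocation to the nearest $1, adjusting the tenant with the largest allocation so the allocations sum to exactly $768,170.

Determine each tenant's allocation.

Total days = 455.
Raw shares: Unit 4A 219/455 × $768,170 = 369,734.57; Unit 2B 38/455 × $768,170 = 64,154.86; Unit G2 198/455 × $768,170 = 334,280.57.
After rounding ($1): Unit 4A $369,735; Unit 2B $64,155; Unit G2 $334,281. Sum = $768,171.
Difference $768,170 − $768,171 = −$1 applied to largest allocation (Unit 4A): Unit 4A becomes $369,734.

Unit 4A: $369,734 | Unit 2B: $64,155 | Unit G2: $334,281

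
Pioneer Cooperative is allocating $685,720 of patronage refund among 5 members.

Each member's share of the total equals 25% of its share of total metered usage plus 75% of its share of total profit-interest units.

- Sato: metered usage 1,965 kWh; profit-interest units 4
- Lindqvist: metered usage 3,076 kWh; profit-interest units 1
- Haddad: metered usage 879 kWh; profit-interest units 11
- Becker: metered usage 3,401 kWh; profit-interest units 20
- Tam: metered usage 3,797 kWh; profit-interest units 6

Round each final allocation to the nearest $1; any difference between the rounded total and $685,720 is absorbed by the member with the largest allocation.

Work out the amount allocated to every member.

Totals — metered usage 13,118, profit-interest units 42.
Composite weights (25% metered usage + 75% profit-interest units): Sato 0.1089; Lindqvist 0.0765; Haddad 0.2132; Becker 0.4220; Tam 0.1795.
Proportional shares: Sato 74,659.22; Lindqvist 52,443.10; Haddad 146,182.04; Becker 289,345.30; Tam 123,090.35.
At nearest $1: Sato $74,659; Lindqvist $52,443; Haddad $146,182; Becker $289,345; Tam $123,090. Sum = $685,719.
Difference $685,720 − $685,719 = +$1 applied to largest allocation (Becker): Becker becomes $289,346.

Sato: $74,659 · Lindqvist: $52,443 · Haddad: $146,182 · Becker: $289,346 · Tam: $123,090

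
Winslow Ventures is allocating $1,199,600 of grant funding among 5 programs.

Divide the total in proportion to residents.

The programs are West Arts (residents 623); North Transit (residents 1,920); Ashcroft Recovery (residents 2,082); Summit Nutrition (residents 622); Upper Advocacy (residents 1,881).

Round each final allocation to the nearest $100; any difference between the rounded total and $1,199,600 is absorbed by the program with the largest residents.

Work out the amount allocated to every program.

Combined residents = 623 + 1,920 + 2,082 + 622 + 1,881 = 7,128.
Pro-rata amounts: West Arts 104,847.19; North Transit 323,124.58; Ashcroft Recovery 350,388.22; Summit Nutrition 104,678.90; Upper Advocacy 316,561.11.
At nearest $100: West Arts $104,800; North Transit $323,100; Ashcroft Recovery $350,400; Summit Nutrition $104,700; Upper Advocacy $316,600. Sum = $1,199,600.
Rounded total matches; no reconciliation needed.

West Arts: $104,800 | North Transit: $323,100 | Ashcroft Recovery: $350,400 | Summit Nutrition: $104,700 | Upper Advocacy: $316,600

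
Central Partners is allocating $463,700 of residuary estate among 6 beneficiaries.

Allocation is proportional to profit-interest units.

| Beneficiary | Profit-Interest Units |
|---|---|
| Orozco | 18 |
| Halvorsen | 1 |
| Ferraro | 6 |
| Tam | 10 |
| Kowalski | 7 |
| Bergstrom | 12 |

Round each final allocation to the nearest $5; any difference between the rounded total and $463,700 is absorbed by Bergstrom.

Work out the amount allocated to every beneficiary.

Sum of profit-interest units: 54.
Pro-rata amounts: Orozco 18/54 × $463,700 = 154,566.67; Halvorsen 1/54 × $463,700 = 8,587.04; Ferraro 6/54 × $463,700 = 51,522.22; Tam 10/54 × $463,700 = 85,870.37; Kowalski 7/54 × $463,700 = 60,109.26; Bergstrom 12/54 × $463,700 = 103,044.44.
Rounded to nearest $5: Orozco $154,565; Halvorsen $8,585; Ferraro $51,520; Tam $85,870; Kowalski $60,110; Bergstrom $103,045. Sum = $463,695.
Difference $463,700 − $463,695 = +$5 applied to Bergstrom: Bergstrom becomes $103,050.

Orozco: $154,565 | Halvorsen: $8,585 | Ferraro: $51,520 | Tam: $85,870 | Kowalski: $60,110 | Bergstrom: $103,050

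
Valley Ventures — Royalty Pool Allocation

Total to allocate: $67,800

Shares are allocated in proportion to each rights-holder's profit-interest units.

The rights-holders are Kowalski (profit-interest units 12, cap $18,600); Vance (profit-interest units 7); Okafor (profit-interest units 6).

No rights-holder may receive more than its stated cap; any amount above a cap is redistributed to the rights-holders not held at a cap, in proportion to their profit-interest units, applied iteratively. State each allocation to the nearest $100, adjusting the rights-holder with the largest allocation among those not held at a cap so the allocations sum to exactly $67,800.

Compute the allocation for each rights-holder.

Kowalski: $18,600; Vance: $26,500; Okafor: $22,700

Sum of profit-interest units: 25.
Pro-rata shares before constraints: Kowalski 32,544.00; Vance 18,984.00; Okafor 16,272.00.
Capped: Kowalski ($18,600); balance $49,200 reallocated over remaining profit-interest units 13.
Remaining shares: Vance 26,492.31 → $26,500; Okafor 22,707.69 → $22,700.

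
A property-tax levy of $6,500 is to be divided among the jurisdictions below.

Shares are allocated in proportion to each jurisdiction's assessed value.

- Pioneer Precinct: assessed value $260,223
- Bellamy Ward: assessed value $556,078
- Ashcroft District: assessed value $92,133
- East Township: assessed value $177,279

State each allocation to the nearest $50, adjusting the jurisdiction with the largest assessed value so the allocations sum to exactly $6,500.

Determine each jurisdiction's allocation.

Pioneer Precinct: $1,550 | Bellamy Ward: $3,350 | Ashcroft District: $550 | East Township: $1,050

Sum of assessed value: 260,223 + 556,078 + 92,133 + 177,279 = 1,085,713.
Raw shares: Pioneer Precinct 1,557.92; Bellamy Ward 3,329.16; Ashcroft District 551.59; East Township 1,061.34.
At nearest $50: Pioneer Precinct $1,550; Bellamy Ward $3,350; Ashcroft District $550; East Township $1,050. Sum = $6,500.
Rounded total matches; no reconciliation needed.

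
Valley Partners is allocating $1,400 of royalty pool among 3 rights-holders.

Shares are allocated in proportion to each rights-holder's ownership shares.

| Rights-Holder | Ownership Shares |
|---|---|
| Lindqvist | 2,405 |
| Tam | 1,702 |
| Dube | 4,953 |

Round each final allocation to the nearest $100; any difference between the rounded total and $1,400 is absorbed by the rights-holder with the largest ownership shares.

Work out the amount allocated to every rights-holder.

Sum of ownership shares: 2,405 + 1,702 + 4,953 = 9,060.
Proportional shares: Lindqvist 371.63; Tam 263.00; Dube 765.36.
At nearest $100: Lindqvist $400; Tam $300; Dube $800. Sum = $1,500.
Difference $1,400 − $1,500 = −$100 applied to largest ownership shares (Dube): Dube becomes $700.

Lindqvist: $400; Tam: $300; Dube: $700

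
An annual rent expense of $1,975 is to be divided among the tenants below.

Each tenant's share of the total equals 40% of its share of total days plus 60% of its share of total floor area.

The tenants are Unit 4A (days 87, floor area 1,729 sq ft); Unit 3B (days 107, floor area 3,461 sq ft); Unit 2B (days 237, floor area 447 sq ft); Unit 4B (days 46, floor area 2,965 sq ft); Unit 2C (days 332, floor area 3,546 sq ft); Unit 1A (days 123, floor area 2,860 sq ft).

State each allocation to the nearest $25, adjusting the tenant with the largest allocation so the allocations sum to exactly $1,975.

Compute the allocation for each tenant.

Unit 4A: $200 · Unit 3B: $375 · Unit 2B: $225 · Unit 4B: $275 · Unit 2C: $575 · Unit 1A: $325

Totals — days 932, floor area 15,008.
Combined weights (40% days + 60% floor area): Unit 4A 0.1065; Unit 3B 0.1843; Unit 2B 0.1196; Unit 4B 0.1383; Unit 2C 0.2843; Unit 1A 0.1671.
Raw shares: Unit 4A 210.26; Unit 3B 363.97; Unit 2B 236.18; Unit 4B 273.10; Unit 2C 561.40; Unit 1A 330.08.
Rounded to nearest $25: Unit 4A $200; Unit 3B $375; Unit 2B $225; Unit 4B $275; Unit 2C $550; Unit 1A $325. Sum = $1,950.
Difference $1,975 − $1,950 = +$25 applied to largest allocation (Unit 2C): Unit 2C becomes $575.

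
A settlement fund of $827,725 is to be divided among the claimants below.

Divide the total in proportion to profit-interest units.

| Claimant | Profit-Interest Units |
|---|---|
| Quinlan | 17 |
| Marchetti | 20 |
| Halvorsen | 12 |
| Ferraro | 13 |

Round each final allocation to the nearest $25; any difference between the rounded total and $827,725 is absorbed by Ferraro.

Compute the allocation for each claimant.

Profit-interest units total: 62.
Unrounded shares: Quinlan 17/62 × $827,725 = 226,956.85; Marchetti 20/62 × $827,725 = 267,008.06; Halvorsen 12/62 × $827,725 = 160,204.84; Ferraro 13/62 × $827,725 = 173,555.24.
At nearest $25: Quinlan $226,950; Marchetti $267,000; Halvorsen $160,200; Ferraro $173,550. Sum = $827,700.
Difference $827,725 − $827,700 = +$25 applied to Ferraro: Ferraro becomes $173,575.

Quinlan: $226,950; Marchetti: $267,000; Halvorsen: $160,200; Ferraro: $173,575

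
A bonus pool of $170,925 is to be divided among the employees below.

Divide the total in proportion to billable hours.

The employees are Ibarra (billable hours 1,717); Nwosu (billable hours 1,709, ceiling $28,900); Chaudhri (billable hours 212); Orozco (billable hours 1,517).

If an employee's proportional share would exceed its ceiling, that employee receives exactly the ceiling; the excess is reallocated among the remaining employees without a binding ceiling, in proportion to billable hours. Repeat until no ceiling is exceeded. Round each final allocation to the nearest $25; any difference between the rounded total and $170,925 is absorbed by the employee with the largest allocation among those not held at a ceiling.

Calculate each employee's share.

Sum of billable hours: 5,155.
Pro-rata shares before constraints: Ibarra 56,930.79; Nwosu 56,665.53; Chaudhri 7,029.31; Orozco 50,299.36.
Capped: Nwosu ($28,900); residual $142,025 reallocated over remaining billable hours 3,446.
Redistributed shares: Ibarra 70,765.21 → $70,775; Chaudhri 8,737.46 → $8,725; Orozco 62,522.32 → $62,525.

Ibarra: $70,775 · Nwosu: $28,900 · Chaudhri: $8,725 · Orozco: $62,525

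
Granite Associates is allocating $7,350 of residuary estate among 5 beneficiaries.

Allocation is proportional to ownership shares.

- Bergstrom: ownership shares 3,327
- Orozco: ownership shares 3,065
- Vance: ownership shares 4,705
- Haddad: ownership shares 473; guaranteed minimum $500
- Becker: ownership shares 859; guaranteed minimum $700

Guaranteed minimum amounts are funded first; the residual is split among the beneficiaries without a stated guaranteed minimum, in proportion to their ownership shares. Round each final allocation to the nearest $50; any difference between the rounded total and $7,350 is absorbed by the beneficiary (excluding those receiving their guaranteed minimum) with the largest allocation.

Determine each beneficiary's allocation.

Bergstrom: $1,850 | Orozco: $1,700 | Vance: $2,600 | Haddad: $500 | Becker: $700

Fund the minimums — Haddad $500; Becker $700. Balance $6,150.
Balance split over remaining ownership shares 11,097: Bergstrom 1,843.84 → $1,850; Orozco 1,698.63 → $1,700; Vance 2,607.53 → $2,600.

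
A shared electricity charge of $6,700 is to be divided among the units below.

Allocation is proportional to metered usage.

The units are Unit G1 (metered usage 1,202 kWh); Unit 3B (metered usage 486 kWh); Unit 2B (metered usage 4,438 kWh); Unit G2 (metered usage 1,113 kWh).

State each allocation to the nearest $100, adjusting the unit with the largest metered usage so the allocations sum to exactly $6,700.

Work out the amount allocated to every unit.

Combined metered usage = 7,239.
Unrounded shares: Unit G1 1,202/7,239 × $6,700 = 1,112.50; Unit 3B 486/7,239 × $6,700 = 449.81; Unit 2B 4,438/7,239 × $6,700 = 4,107.56; Unit G2 1,113/7,239 × $6,700 = 1,030.13.
At nearest $100: Unit G1 $1,100; Unit 3B $400; Unit 2B $4,100; Unit G2 $1,000. Sum = $6,600.
Difference $6,700 − $6,600 = +$100 applied to largest metered usage (Unit 2B): Unit 2B becomes $4,200.

Unit G1: $1,100; Unit 3B: $400; Unit 2B: $4,200; Unit G2: $1,000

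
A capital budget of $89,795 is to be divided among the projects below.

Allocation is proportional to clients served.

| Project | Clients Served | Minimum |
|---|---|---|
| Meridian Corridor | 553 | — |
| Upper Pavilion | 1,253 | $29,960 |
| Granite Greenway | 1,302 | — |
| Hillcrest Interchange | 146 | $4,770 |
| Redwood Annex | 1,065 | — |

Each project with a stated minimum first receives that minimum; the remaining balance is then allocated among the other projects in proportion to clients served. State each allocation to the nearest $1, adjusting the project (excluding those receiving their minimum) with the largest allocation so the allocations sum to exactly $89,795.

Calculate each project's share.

Meridian Corridor: $10,428; Upper Pavilion: $29,960; Granite Greenway: $24,553; Hillcrest Interchange: $4,770; Redwood Annex: $20,084

Minimums first: Upper Pavilion $29,960; Hillcrest Interchange $4,770. Residual $55,065.
Residual split over remaining clients served 2,920: Meridian Corridor 10,428.41 → $10,428; Granite Greenway 24,552.96 → $24,553; Redwood Annex 20,083.64 → $20,084.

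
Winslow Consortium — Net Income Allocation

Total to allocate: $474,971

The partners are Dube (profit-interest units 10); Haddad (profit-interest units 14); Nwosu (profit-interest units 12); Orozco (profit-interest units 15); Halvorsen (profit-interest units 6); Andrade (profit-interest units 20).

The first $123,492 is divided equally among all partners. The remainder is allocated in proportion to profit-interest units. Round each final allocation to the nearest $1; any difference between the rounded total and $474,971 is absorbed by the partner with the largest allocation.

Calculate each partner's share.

First tranche $123,492 split equally: $20,582 each.
Remainder $351,479 by profit-interest units (total 77): Dube 45,646.62 → $45,647; Haddad 63,905.27 → $63,905; Nwosu 54,775.95 → $54,776; Orozco 68,469.94 → $68,470; Halvorsen 27,387.97 → $27,388; Andrade 91,293.25 → $91,293.
Totals: Dube $20,582 + $45,647 = $66,229; Haddad $20,582 + $63,905 = $84,487; Nwosu $20,582 + $54,776 = $75,358; Orozco $20,582 + $68,470 = $89,052; Halvorsen $20,582 + $27,388 = $47,970; Andrade $20,582 + $91,293 = $111,875.

Dube: $66,229 | Haddad: $84,487 | Nwosu: $75,358 | Orozco: $89,052 | Halvorsen: $47,970 | Andrade: $111,875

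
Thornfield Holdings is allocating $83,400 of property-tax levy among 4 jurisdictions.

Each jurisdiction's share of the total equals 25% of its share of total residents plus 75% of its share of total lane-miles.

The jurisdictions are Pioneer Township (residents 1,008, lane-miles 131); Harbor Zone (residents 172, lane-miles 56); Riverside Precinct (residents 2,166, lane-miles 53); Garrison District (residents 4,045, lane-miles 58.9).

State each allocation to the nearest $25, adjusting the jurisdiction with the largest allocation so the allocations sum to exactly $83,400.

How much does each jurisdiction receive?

Pioneer Township: $30,275; Harbor Zone: $12,200; Riverside Precinct: $17,200; Garrison District: $23,725

Totals — residents 7,391, lane-miles 298.9.
Blended shares (25% residents + 75% lane-miles): Pioneer Township 0.3628; Harbor Zone 0.1463; Riverside Precinct 0.2063; Garrison District 0.2846.
Pro-rata amounts: Pioneer Township 30,257.58; Harbor Zone 12,204.18; Riverside Precinct 17,201.45; Garrison District 23,736.78.
Rounded to nearest $25: Pioneer Township $30,250; Harbor Zone $12,200; Riverside Precinct $17,200; Garrison District $23,725. Sum = $83,375.
Difference $83,400 − $83,375 = +$25 applied to largest allocation (Pioneer Township): Pioneer Township becomes $30,275.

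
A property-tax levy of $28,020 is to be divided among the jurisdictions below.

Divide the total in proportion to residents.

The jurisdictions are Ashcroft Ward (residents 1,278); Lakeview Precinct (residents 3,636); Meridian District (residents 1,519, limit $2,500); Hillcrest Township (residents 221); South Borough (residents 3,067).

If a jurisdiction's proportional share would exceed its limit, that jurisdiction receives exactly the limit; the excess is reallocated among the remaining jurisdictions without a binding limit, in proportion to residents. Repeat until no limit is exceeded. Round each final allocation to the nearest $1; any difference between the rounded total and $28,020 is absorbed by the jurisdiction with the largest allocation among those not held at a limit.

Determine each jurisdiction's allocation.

Ashcroft Ward: $3,976 | Lakeview Precinct: $11,313 | Meridian District: $2,500 | Hillcrest Township: $688 | South Borough: $9,543

Total residents = 9,721.
Proportional shares (ignoring caps): Ashcroft Ward 3,683.73; Lakeview Precinct 10,480.48; Meridian District 4,378.40; Hillcrest Township 637.01; South Borough 8,840.38.
Capped: Meridian District ($2,500); remaining pool $25,520 reallocated over remaining residents 8,202.
Redistributed shares: Ashcroft Ward 3,976.42 → $3,976; Lakeview Precinct 11,313.18 → $11,313; Hillcrest Township 687.63 → $688; South Borough 9,542.77 → $9,543.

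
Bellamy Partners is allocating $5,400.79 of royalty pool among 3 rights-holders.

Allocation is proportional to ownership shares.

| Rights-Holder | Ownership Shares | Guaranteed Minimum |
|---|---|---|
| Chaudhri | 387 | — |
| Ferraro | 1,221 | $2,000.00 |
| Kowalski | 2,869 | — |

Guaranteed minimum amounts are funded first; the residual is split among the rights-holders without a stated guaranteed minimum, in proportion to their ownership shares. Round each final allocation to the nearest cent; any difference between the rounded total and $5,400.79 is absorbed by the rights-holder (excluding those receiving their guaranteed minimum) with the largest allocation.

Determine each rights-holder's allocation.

Minimums first: Ferraro $2,000.00. Remaining pool $3,400.79.
Remaining pool split over remaining ownership shares 3,256: Chaudhri 404.2094 → $404.21; Kowalski 2,996.5806 → $2,996.58.

Chaudhri: $404.21; Ferraro: $2,000.00; Kowalski: $2,996.58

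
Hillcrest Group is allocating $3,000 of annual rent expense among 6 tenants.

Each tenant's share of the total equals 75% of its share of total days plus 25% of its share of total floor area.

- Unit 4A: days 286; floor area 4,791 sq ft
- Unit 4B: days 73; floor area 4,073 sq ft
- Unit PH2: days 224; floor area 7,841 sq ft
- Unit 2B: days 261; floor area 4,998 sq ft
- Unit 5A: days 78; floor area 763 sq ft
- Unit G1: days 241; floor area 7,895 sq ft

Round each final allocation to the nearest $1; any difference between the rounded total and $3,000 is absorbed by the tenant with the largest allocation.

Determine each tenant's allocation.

Totals — days 1,163, floor area 30,361.
Blended shares (75% days + 25% floor area): Unit 4A 0.2239; Unit 4B 0.0806; Unit PH2 0.2090; Unit 2B 0.2095; Unit 5A 0.0566; Unit G1 0.2204.
Raw shares: Unit 4A 671.66; Unit 4B 241.84; Unit PH2 627.06; Unit 2B 628.41; Unit 5A 169.75; Unit G1 661.28.
At nearest $1: Unit 4A $672; Unit 4B $242; Unit PH2 $627; Unit 2B $628; Unit 5A $170; Unit G1 $661. Sum = $3,000.
Sum already equals the total — no adjustment.

Unit 4A: $672 | Unit 4B: $242 | Unit PH2: $627 | Unit 2B: $628 | Unit 5A: $170 | Unit G1: $661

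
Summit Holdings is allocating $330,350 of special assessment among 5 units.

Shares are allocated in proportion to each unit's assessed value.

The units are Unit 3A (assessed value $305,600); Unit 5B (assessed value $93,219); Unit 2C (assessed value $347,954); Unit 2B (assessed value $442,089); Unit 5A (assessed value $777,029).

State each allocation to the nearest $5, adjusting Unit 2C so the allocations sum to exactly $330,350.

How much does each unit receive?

Unit 3A: $51,355 | Unit 5B: $15,665 | Unit 2C: $58,465 | Unit 2B: $74,290 | Unit 5A: $130,575

Assessed value total: 1,965,891.
Raw shares: Unit 3A 305,600/1,965,891 × $330,350 = 51,353.28; Unit 5B 93,219/1,965,891 × $330,350 = 15,664.60; Unit 2C 347,954/1,965,891 × $330,350 = 58,470.49; Unit 2B 442,089/1,965,891 × $330,350 = 74,289.01; Unit 5A 777,029/1,965,891 × $330,350 = 130,572.62.
At nearest $5: Unit 3A $51,355; Unit 5B $15,665; Unit 2C $58,470; Unit 2B $74,290; Unit 5A $130,575. Sum = $330,355.
Difference $330,350 − $330,355 = −$5 applied to Unit 2C: Unit 2C becomes $58,465.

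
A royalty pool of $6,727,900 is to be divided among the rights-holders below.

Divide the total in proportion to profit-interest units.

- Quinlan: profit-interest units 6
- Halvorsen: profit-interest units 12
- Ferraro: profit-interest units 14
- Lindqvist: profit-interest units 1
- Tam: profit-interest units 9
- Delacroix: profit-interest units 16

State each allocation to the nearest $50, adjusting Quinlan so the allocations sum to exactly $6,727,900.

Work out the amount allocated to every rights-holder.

Quinlan: $695,950; Halvorsen: $1,392,000; Ferraro: $1,624,000; Lindqvist: $116,000; Tam: $1,044,000; Delacroix: $1,855,950

Total profit-interest units = 58.
Raw shares: Quinlan 6/58 × $6,727,900 = 695,989.66; Halvorsen 12/58 × $6,727,900 = 1,391,979.31; Ferraro 14/58 × $6,727,900 = 1,623,975.86; Lindqvist 1/58 × $6,727,900 = 115,998.28; Tam 9/58 × $6,727,900 = 1,043,984.48; Delacroix 16/58 × $6,727,900 = 1,855,972.41.
Rounded to nearest $50: Quinlan $696,000; Halvorsen $1,392,000; Ferraro $1,624,000; Lindqvist $116,000; Tam $1,044,000; Delacroix $1,855,950. Sum = $6,727,950.
Difference $6,727,900 − $6,727,950 = −$50 applied to Quinlan: Quinlan becomes $695,950.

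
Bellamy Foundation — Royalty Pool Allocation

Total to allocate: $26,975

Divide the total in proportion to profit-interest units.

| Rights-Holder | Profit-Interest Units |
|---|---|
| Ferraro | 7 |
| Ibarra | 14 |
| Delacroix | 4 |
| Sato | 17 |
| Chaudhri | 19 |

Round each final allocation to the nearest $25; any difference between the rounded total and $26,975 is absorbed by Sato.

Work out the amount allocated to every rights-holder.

Ferraro: $3,100; Ibarra: $6,200; Delacroix: $1,775; Sato: $7,500; Chaudhri: $8,400

Profit-interest units total: 61.
Raw shares: Ferraro 7/61 × $26,975 = 3,095.49; Ibarra 14/61 × $26,975 = 6,190.98; Delacroix 4/61 × $26,975 = 1,768.85; Sato 17/61 × $26,975 = 7,517.62; Chaudhri 19/61 × $26,975 = 8,402.05.
Rounded to nearest $25: Ferraro $3,100; Ibarra $6,200; Delacroix $1,775; Sato $7,525; Chaudhri $8,400. Sum = $27,000.
Difference $26,975 − $27,000 = −$25 applied to Sato: Sato becomes $7,500.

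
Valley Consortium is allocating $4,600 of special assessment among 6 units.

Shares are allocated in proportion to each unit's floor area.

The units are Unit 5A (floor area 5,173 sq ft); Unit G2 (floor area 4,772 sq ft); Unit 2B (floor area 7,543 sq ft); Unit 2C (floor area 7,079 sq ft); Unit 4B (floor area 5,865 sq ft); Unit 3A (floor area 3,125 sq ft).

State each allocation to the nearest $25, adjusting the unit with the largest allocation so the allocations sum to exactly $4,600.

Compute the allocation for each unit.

Total floor area = 33,557.
Pro-rata amounts: Unit 5A 5,173/33,557 × $4,600 = 709.12; Unit G2 4,772/33,557 × $4,600 = 654.15; Unit 2B 7,543/33,557 × $4,600 = 1,034.00; Unit 2C 7,079/33,557 × $4,600 = 970.39; Unit 4B 5,865/33,557 × $4,600 = 803.98; Unit 3A 3,125/33,557 × $4,600 = 428.38.
At nearest $25: Unit 5A $700; Unit G2 $650; Unit 2B $1,025; Unit 2C $975; Unit 4B $800; Unit 3A $425. Sum = $4,575.
Difference $4,600 − $4,575 = +$25 applied to largest allocation (Unit 2B): Unit 2B becomes $1,050.

Unit 5A: $700 | Unit G2: $650 | Unit 2B: $1,050 | Unit 2C: $975 | Unit 4B: $800 | Unit 3A: $425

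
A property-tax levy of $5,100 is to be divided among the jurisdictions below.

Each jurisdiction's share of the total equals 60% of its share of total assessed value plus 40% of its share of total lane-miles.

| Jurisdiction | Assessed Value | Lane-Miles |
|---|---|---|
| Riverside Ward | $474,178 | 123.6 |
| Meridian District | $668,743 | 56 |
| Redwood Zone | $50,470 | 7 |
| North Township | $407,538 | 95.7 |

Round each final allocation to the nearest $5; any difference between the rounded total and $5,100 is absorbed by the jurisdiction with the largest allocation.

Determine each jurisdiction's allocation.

Riverside Ward: $1,800 · Meridian District: $1,685 · Redwood Zone: $145 · North Township: $1,470

Totals — assessed value 1,600,929, lane-miles 282.3.
Blended shares (60% assessed value + 40% lane-miles): Riverside Ward 0.3528; Meridian District 0.3300; Redwood Zone 0.0288; North Township 0.2883.
Pro-rata amounts: Riverside Ward 1,799.52; Meridian District 1,682.90; Redwood Zone 147.05; North Township 1,470.53.
After rounding ($5): Riverside Ward $1,800; Meridian District $1,685; Redwood Zone $145; North Township $1,470. Sum = $5,100.
Rounded total matches; no reconciliation needed.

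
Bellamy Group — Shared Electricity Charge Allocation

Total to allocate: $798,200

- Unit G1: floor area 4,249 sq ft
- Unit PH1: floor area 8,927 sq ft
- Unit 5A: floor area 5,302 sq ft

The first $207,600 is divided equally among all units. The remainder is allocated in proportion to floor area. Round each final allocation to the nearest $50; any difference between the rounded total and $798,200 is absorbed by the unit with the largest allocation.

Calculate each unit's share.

Unit G1: $205,000 · Unit PH1: $354,550 · Unit 5A: $238,650

Equal tier: $207,600 ÷ 3 = $69,200 apiece.
Remainder $590,600 by floor area (total 18,478): Unit G1 135,807.96 → $135,800; Unit PH1 285,327.75 → $285,350; Unit 5A 169,464.29 → $169,450.
Totals: Unit G1 $69,200 + $135,800 = $205,000; Unit PH1 $69,200 + $285,350 = $354,550; Unit 5A $69,200 + $169,450 = $238,650.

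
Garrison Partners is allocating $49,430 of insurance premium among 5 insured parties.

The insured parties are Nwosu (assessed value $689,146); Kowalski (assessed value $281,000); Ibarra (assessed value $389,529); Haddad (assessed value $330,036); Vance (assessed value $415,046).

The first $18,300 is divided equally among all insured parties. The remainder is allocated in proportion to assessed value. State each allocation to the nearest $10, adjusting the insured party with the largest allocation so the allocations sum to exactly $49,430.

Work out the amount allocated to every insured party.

Nwosu: $13,850 | Kowalski: $7,820 | Ibarra: $9,420 | Haddad: $8,540 | Vance: $9,800

Equal tier: $18,300 ÷ 5 = $3,660 apiece.
Remainder $31,130 by assessed value (total 2,104,757): Nwosu 10,192.68 → $10,190; Kowalski 4,156.08 → $4,160; Ibarra 5,761.25 → $5,760; Haddad 4,881.33 → $4,880; Vance 6,138.66 → $6,140.
Totals: Nwosu $3,660 + $10,190 = $13,850; Kowalski $3,660 + $4,160 = $7,820; Ibarra $3,660 + $5,760 = $9,420; Haddad $3,660 + $4,880 = $8,540; Vance $3,660 + $6,140 = $9,800.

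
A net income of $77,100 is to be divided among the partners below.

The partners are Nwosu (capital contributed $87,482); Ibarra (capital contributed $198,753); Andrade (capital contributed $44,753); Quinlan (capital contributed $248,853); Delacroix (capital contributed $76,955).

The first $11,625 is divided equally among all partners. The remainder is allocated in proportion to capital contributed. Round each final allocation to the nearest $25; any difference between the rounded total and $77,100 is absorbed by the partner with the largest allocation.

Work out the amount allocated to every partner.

Nwosu: $11,050 | Ibarra: $22,150 | Andrade: $6,775 | Quinlan: $27,125 | Delacroix: $10,000

First tranche $11,625 split equally: $2,325 each.
Remainder $65,475 by capital contributed (total 656,796): Nwosu 8,720.95 → $8,725; Ibarra 19,813.39 → $19,825; Andrade 4,461.36 → $4,450; Quinlan 24,807.78 → $24,800; Delacroix 7,671.53 → $7,675.
Totals: Nwosu $2,325 + $8,725 = $11,050; Ibarra $2,325 + $19,825 = $22,150; Andrade $2,325 + $4,450 = $6,775; Quinlan $2,325 + $24,800 = $27,125; Delacroix $2,325 + $7,675 = $10,000.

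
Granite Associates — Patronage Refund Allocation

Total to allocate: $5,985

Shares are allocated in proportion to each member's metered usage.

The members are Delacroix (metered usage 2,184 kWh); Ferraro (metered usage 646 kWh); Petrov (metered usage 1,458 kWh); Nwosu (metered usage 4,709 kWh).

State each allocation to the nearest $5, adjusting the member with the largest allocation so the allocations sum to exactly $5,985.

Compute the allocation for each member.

Delacroix: $1,455 · Ferraro: $430 · Petrov: $970 · Nwosu: $3,130

Sum of metered usage: 8,997.
Pro-rata amounts: Delacroix 2,184/8,997 × $5,985 = 1,452.84; Ferraro 646/8,997 × $5,985 = 429.73; Petrov 1,458/8,997 × $5,985 = 969.89; Nwosu 4,709/8,997 × $5,985 = 3,132.53.
At nearest $5: Delacroix $1,455; Ferraro $430; Petrov $970; Nwosu $3,135. Sum = $5,990.
Difference $5,985 − $5,990 = −$5 applied to largest allocation (Nwosu): Nwosu becomes $3,130.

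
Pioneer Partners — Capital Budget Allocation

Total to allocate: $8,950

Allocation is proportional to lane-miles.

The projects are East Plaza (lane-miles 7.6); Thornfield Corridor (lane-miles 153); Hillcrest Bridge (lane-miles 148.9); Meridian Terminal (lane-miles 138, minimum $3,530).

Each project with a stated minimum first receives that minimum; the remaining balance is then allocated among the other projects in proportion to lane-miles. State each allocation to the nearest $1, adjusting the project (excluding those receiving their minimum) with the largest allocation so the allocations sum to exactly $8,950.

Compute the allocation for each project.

East Plaza: $133; Thornfield Corridor: $2,679; Hillcrest Bridge: $2,608; Meridian Terminal: $3,530

Minimums first: Meridian Terminal $3,530. Balance $5,420.
Balance split over remaining lane-miles 309.5: East Plaza 133.09 → $133; Thornfield Corridor 2,679.35 → $2,679; Hillcrest Bridge 2,607.55 → $2,608.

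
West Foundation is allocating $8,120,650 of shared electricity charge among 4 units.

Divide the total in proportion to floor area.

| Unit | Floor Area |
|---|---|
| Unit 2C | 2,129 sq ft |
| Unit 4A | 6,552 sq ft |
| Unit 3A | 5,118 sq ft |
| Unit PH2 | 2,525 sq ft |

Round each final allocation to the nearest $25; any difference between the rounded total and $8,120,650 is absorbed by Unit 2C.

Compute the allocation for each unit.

Unit 2C: $1,059,125 | Unit 4A: $3,259,400 | Unit 3A: $2,546,025 | Unit PH2: $1,256,100

Combined floor area = 16,324.
Raw shares: Unit 2C 2,129/16,324 × $8,120,650 = 1,059,107.07; Unit 4A 6,552/16,324 × $8,120,650 = 3,259,403.26; Unit 3A 5,118/16,324 × $8,120,650 = 2,546,035.70; Unit PH2 2,525/16,324 × $8,120,650 = 1,256,103.97.
Rounded to nearest $25: Unit 2C $1,059,100; Unit 4A $3,259,400; Unit 3A $2,546,025; Unit PH2 $1,256,100. Sum = $8,120,625.
Difference $8,120,650 − $8,120,625 = +$25 applied to Unit 2C: Unit 2C becomes $1,059,125.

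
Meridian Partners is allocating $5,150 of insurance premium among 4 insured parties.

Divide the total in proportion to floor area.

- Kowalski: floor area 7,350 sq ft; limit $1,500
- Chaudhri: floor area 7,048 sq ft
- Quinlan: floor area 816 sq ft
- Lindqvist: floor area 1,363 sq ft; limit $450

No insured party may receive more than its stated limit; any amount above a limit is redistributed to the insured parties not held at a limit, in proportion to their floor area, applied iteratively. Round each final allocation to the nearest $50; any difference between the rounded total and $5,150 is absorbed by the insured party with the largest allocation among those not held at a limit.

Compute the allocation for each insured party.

Kowalski: $1,500; Chaudhri: $2,850; Quinlan: $350; Lindqvist: $450

Total floor area = 16,577.
Pro-rata shares before constraints: Kowalski 2,283.43; Chaudhri 2,189.61; Quinlan 253.51; Lindqvist 423.45.
Cap binds for Kowalski ($1,500); balance $3,650 reallocated over remaining floor area 9,227.
Cap binds for Lindqvist ($450); balance $3,200 reallocated over remaining floor area 7,864.
Remaining shares: Chaudhri 2,867.96 → $2,850; Quinlan 332.04 → $350.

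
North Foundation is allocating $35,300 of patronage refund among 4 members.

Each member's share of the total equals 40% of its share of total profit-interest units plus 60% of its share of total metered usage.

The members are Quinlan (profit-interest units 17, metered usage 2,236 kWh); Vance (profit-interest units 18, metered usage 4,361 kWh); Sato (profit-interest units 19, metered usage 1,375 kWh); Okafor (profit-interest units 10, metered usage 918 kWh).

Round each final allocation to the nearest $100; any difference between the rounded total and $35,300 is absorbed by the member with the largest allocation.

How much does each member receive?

Totals — profit-interest units 64, metered usage 8,890.
Blended shares (40% profit-interest units + 60% metered usage): Quinlan 0.2572; Vance 0.4068; Sato 0.2116; Okafor 0.1245.
Unrounded shares: Quinlan 9,077.79; Vance 14,361.12; Sato 7,467.75; Okafor 4,393.34.
At nearest $100: Quinlan $9,100; Vance $14,400; Sato $7,500; Okafor $4,400. Sum = $35,400.
Difference $35,300 − $35,400 = −$100 applied to largest allocation (Vance): Vance becomes $14,300.

Quinlan: $9,100 | Vance: $14,300 | Sato: $7,500 | Okafor: $4,400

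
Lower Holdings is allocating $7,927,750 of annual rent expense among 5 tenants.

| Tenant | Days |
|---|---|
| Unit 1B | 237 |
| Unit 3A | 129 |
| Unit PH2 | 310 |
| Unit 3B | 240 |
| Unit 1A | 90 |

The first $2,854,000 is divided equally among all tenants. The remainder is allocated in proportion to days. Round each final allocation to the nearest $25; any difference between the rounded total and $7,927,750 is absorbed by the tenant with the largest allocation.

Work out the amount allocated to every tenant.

Equal tier: $2,854,000 ÷ 5 = $570,800 apiece.
Remainder $5,073,750 by days (total 1,006): Unit 1B 1,195,306.91 → $1,195,300; Unit 3A 650,610.09 → $650,600; Unit PH2 1,563,481.61 → $1,563,475; Unit 3B 1,210,437.38 → $1,210,425; Unit 1A 453,914.02 → $453,925.
Rounding difference +$25 on remainder applied to Unit PH2.
Totals: Unit 1B $570,800 + $1,195,300 = $1,766,100; Unit 3A $570,800 + $650,600 = $1,221,400; Unit PH2 $570,800 + $1,563,500 = $2,134,300; Unit 3B $570,800 + $1,210,425 = $1,781,225; Unit 1A $570,800 + $453,925 = $1,024,725.

Unit 1B: $1,766,100 | Unit 3A: $1,221,400 | Unit PH2: $2,134,300 | Unit 3B: $1,781,225 | Unit 1A: $1,024,725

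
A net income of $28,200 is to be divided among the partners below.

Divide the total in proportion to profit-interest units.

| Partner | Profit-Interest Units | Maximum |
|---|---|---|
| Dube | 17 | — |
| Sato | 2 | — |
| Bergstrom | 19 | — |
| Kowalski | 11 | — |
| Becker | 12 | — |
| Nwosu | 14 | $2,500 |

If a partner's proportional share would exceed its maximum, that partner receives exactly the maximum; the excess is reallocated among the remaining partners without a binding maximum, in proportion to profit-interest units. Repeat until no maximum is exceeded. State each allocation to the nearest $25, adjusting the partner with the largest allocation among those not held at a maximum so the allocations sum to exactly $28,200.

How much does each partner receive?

Dube: $7,150 | Sato: $850 | Bergstrom: $8,025 | Kowalski: $4,625 | Becker: $5,050 | Nwosu: $2,500

Total profit-interest units = 75.
Proportional shares (ignoring caps): Dube 6,392.00; Sato 752.00; Bergstrom 7,144.00; Kowalski 4,136.00; Becker 4,512.00; Nwosu 5,264.00.
Capped: Nwosu ($2,500); residual $25,700 reallocated over remaining profit-interest units 61.
Shares after redistribution: Dube 7,162.30 → $7,150; Sato 842.62 → $850; Bergstrom 8,004.92 → $8,000; Kowalski 4,634.43 → $4,625; Becker 5,055.74 → $5,050.
Rounding difference +$25 applied to Bergstrom → $8,025.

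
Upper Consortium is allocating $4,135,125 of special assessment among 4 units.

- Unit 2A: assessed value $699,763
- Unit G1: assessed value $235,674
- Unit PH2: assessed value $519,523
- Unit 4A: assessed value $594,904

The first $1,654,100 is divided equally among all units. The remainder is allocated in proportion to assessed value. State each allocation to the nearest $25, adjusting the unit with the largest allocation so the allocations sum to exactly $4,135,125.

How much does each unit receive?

Equal tier: $1,654,100 ÷ 4 = $413,525 apiece.
Remainder $2,481,025 by assessed value (total 2,049,864): Unit 2A 846,948.63 → $846,950; Unit G1 285,244.82 → $285,250; Unit PH2 628,797.59 → $628,800; Unit 4A 720,033.96 → $720,025.
Totals: Unit 2A $413,525 + $846,950 = $1,260,475; Unit G1 $413,525 + $285,250 = $698,775; Unit PH2 $413,525 + $628,800 = $1,042,325; Unit 4A $413,525 + $720,025 = $1,133,550.

Unit 2A: $1,260,475 | Unit G1: $698,775 | Unit PH2: $1,042,325 | Unit 4A: $1,133,550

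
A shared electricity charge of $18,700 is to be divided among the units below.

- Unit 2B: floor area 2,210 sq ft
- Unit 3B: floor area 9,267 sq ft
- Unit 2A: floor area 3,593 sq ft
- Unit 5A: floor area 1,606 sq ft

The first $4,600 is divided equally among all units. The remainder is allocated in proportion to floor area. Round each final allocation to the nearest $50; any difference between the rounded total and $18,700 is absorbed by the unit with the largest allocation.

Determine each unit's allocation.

Unit 2B: $3,000 | Unit 3B: $9,000 | Unit 2A: $4,200 | Unit 5A: $2,500

$4,600 shared equally gives $1,150 per unit.
Remainder $14,100 by floor area (total 16,676): Unit 2B 1,868.61 → $1,850; Unit 3B 7,835.49 → $7,850; Unit 2A 3,037.98 → $3,050; Unit 5A 1,357.92 → $1,350.
Totals: Unit 2B $1,150 + $1,850 = $3,000; Unit 3B $1,150 + $7,850 = $9,000; Unit 2A $1,150 + $3,050 = $4,200; Unit 5A $1,150 + $1,350 = $2,500.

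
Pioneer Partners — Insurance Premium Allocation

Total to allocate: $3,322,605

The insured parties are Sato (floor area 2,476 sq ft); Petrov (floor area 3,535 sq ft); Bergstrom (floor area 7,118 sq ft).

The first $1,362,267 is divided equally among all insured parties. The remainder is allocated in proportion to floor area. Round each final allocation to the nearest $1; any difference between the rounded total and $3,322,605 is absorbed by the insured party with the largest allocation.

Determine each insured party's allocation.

Sato: $823,789 | Petrov: $981,913 | Bergstrom: $1,516,903

First tranche $1,362,267 split equally: $454,089 each.
Remainder $1,960,338 by floor area (total 13,129): Sato 369,700.43 → $369,700; Petrov 527,823.51 → $527,824; Bergstrom 1,062,814.07 → $1,062,814.
Totals: Sato $454,089 + $369,700 = $823,789; Petrov $454,089 + $527,824 = $981,913; Bergstrom $454,089 + $1,062,814 = $1,516,903.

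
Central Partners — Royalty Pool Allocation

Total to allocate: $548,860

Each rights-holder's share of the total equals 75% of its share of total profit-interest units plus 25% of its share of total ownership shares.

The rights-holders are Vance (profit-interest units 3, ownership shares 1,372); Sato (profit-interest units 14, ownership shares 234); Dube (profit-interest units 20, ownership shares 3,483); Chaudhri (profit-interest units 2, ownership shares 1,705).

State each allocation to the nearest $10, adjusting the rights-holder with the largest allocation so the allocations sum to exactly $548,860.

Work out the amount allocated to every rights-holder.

Totals — profit-interest units 39, ownership shares 6,794.
Blended shares (75% profit-interest units + 25% ownership shares): Vance 0.1082; Sato 0.2778; Dube 0.5128; Chaudhri 0.1012.
Raw shares: Vance 59,374.59; Sato 152,495.98; Dube 281,444.40; Chaudhri 55,545.03.
At nearest $10: Vance $59,370; Sato $152,500; Dube $281,440; Chaudhri $55,550. Sum = $548,860.
Rounded total matches; no reconciliation needed.

Vance: $59,370; Sato: $152,500; Dube: $281,440; Chaudhri: $55,550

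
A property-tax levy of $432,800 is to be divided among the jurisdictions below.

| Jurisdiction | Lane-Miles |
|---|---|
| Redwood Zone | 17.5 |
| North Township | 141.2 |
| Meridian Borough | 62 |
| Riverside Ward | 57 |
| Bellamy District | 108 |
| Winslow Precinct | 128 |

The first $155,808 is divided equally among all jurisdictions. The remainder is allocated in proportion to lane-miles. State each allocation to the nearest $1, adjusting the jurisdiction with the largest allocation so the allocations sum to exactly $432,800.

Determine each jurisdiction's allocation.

Redwood Zone: $35,404 | North Township: $102,104 | Meridian Borough: $59,399 | Riverside Ward: $56,703 | Bellamy District: $84,203 | Winslow Precinct: $94,987

Equal tier: $155,808 ÷ 6 = $25,968 apiece.
Remainder $276,992 by lane-miles (total 513.7): Redwood Zone 9,436.17 → $9,436; North Township 76,136.40 → $76,136; Meridian Borough 33,431.00 → $33,431; Riverside Ward 30,734.95 → $30,735; Bellamy District 58,234.64 → $58,235; Winslow Precinct 69,018.84 → $69,019.
Totals: Redwood Zone $25,968 + $9,436 = $35,404; North Township $25,968 + $76,136 = $102,104; Meridian Borough $25,968 + $33,431 = $59,399; Riverside Ward $25,968 + $30,735 = $56,703; Bellamy District $25,968 + $58,235 = $84,203; Winslow Precinct $25,968 + $69,019 = $94,987.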